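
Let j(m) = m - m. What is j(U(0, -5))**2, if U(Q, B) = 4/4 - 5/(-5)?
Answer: 0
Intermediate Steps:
U(Q, B) = 2 (U(Q, B) = 4*(1/4) - 5*(-1/5) = 1 + 1 = 2)
j(m) = 0
j(U(0, -5))**2 = 0**2 = 0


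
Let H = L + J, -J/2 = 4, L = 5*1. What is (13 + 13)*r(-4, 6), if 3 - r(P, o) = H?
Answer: 156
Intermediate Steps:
L = 5
J = -8 (J = -2*4 = -8)
H = -3 (H = 5 - 8 = -3)
r(P, o) = 6 (r(P, o) = 3 - 1*(-3) = 3 + 3 = 6)
(13 + 13)*r(-4, 6) = (13 + 13)*6 = 26*6 = 156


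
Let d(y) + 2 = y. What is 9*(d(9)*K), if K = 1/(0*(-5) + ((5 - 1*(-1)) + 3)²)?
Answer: 7/9 ≈ 0.77778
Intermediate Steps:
d(y) = -2 + y
K = 1/81 (K = 1/(0 + ((5 + 1) + 3)²) = 1/(0 + (6 + 3)²) = 1/(0 + 9²) = 1/(0 + 81) = 1/81 ≈ 0.012346)
9*(d(9)*K) = 9*((-2 + 9)*(1/81)) = 9*(7*(1/81)) = 9*(7/81) = 7/9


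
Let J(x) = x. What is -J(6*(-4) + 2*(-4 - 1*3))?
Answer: 38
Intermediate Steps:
-J(6*(-4) + 2*(-4 - 1*3)) = -(6*(-4) + 2*(-4 - 1*3)) = -(-24 + 2*(-4 - 3)) = -(-24 + 2*(-7)) = -(-24 - 14) = -1*(-38) = 38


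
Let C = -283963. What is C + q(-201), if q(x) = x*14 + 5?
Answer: -286772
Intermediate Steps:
q(x) = 5 + 14*x (q(x) = 14*x + 5 = 5 + 14*x)
C + q(-201) = -283963 + (5 + 14*(-201)) = -283963 + (5 - 2814) = -283963 - 2809 = -286772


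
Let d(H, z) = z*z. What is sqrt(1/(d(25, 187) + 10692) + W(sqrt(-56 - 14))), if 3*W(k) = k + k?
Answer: sqrt(410949 + 12509561526*I*sqrt(70))/136983 ≈ 1.67 + 1.67*I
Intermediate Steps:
d(H, z) = z**2
W(k) = 2*k/3 (W(k) = (k + k)/3 = (2*k)/3 = 2*k/3)
sqrt(1/(d(25, 187) + 10692) + W(sqrt(-56 - 14))) = sqrt(1/(187**2 + 10692) + 2*sqrt(-56 - 14)/3) = sqrt(1/(34969 + 10692) + 2*sqrt(-70)/3) = sqrt(1/45661 + 2*(I*sqrt(70))/3) = sqrt(1/45661 + 2*I*sqrt(70)/3)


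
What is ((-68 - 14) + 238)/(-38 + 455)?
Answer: 52/139 ≈ 0.37410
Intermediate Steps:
((-68 - 14) + 238)/(-38 + 455) = (-82 + 238)/417 = 156*(1/417) = 52/139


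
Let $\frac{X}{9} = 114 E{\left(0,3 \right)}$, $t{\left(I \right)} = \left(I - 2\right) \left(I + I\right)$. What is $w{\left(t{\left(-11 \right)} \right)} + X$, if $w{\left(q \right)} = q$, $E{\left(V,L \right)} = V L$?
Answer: $286$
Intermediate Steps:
$t{\left(I \right)} = 2 I \left(-2 + I\right)$ ($t{\left(I \right)} = \left(-2 + I\right) 2 I = 2 I \left(-2 + I\right)$)
$E{\left(V,L \right)} = L V$
$X = 0$ ($X = 9 \cdot 114 \cdot 3 \cdot 0 = 9 \cdot 114 \cdot 0 = 9 \cdot 0 = 0$)
$w{\left(t{\left(-11 \right)} \right)} + X = 2 \left(-11\right) \left(-2 - 11\right) + 0 = 2 \left(-11\right) \left(-13\right) + 0 = 286 + 0 = 286$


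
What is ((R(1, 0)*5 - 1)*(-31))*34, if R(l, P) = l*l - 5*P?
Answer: -4216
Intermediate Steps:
R(l, P) = l² - 5*P
((R(1, 0)*5 - 1)*(-31))*34 = (((1² - 5*0)*5 - 1)*(-31))*34 = (((1 + 0)*5 - 1)*(-31))*34 = ((1*5 - 1)*(-31))*34 = ((5 - 1)*(-31))*34 = (4*(-31))*34 = -124*34 = -4216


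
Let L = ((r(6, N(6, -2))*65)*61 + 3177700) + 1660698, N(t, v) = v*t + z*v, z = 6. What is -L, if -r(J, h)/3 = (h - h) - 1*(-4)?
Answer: -4790818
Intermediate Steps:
N(t, v) = 6*v + t*v (N(t, v) = v*t + 6*v = t*v + 6*v = 6*v + t*v)
r(J, h) = -12 (r(J, h) = -3*((h - h) - 1*(-4)) = -3*(0 + 4) = -3*4 = -12)
L = 4790818 (L = (-12*65*61 + 3177700) + 1660698 = (-780*61 + 3177700) + 1660698 = (-47580 + 3177700) + 1660698 = 3130120 + 1660698 = 4790818)
-L = -1*4790818 = -4790818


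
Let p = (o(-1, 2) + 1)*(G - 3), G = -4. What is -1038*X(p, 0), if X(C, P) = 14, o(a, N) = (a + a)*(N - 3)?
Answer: -14532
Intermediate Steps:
o(a, N) = 2*a*(-3 + N) (o(a, N) = (2*a)*(-3 + N) = 2*a*(-3 + N))
p = -21 (p = (2*(-1)*(-3 + 2) + 1)*(-4 - 3) = (2*(-1)*(-1) + 1)*(-7) = (2 + 1)*(-7) = 3*(-7) = -21)
-1038*X(p, 0) = -1038*14 = -14532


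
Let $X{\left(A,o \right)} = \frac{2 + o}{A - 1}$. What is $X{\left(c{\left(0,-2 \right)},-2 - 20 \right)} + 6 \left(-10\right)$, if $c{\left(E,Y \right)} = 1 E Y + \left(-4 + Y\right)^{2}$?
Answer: $- \frac{424}{7} \approx -60.571$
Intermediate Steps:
$c{\left(E,Y \right)} = \left(-4 + Y\right)^{2} + E Y$ ($c{\left(E,Y \right)} = E Y + \left(-4 + Y\right)^{2} = \left(-4 + Y\right)^{2} + E Y$)
$X{\left(A,o \right)} = \frac{2 + o}{-1 + A}$
$X{\left(c{\left(0,-2 \right)},-2 - 20 \right)} + 6 \left(-10\right) = \frac{2 - 22}{-1 + \left(\left(-4 - 2\right)^{2} + 0 \left(-2\right)\right)} + 6 \left(-10\right) = \frac{2 - 22}{-1 + \left(\left(-6\right)^{2} + 0\right)} - 60 = \frac{2 - 22}{-1 + \left(36 + 0\right)} - 60 = \frac{1}{-1 + 36} \left(-20\right) - 60 = \frac{1}{35} \left(-20\right) - 60 = - \frac{4}{7} - 60 = - \frac{424}{7}$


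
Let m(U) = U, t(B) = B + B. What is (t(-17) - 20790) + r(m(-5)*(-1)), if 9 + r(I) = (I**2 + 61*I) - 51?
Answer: -20554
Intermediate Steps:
t(B) = 2*B
r(I) = -60 + I**2 + 61*I (r(I) = -9 + ((I**2 + 61*I) - 51) = -9 + (-51 + I**2 + 61*I) = -60 + I**2 + 61*I)
(t(-17) - 20790) + r(m(-5)*(-1)) = (2*(-17) - 20790) + (-60 + (-5*(-1))**2 + 61*(-5*(-1))) = (-34 - 20790) + (-60 + 5**2 + 61*5) = -20824 + (-60 + 25 + 305) = -20824 + 270 = -20554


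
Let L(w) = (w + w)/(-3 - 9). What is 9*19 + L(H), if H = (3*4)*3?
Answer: 165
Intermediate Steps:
H = 36 (H = 12*3 = 36)
L(w) = -w/6 (L(w) = (2*w)/(-12) = (2*w)*(-1/12) = -w/6)
9*19 + L(H) = 9*19 - ⅙*36 = 171 - 6 = 165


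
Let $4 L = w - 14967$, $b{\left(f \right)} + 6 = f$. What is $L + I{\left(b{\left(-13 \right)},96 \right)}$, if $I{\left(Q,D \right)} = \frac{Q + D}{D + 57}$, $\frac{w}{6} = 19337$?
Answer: $\frac{15461723}{612} \approx 25264.0$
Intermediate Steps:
$b{\left(f \right)} = -6 + f$
$w = 116022$ ($w = 6 \cdot 19337 = 116022$)
$I{\left(Q,D \right)} = \frac{D + Q}{57 + D}$
$L = \frac{101055}{4}$ ($L = \frac{116022 - 14967}{4} = \frac{1}{4} \cdot 101055 = \frac{101055}{4} \approx 25264.0$)
$L + I{\left(b{\left(-13 \right)},96 \right)} = \frac{101055}{4} + \frac{96 - 19}{57 + 96} = \frac{101055}{4} + \frac{96 - 19}{153} = \frac{101055}{4} + \frac{1}{153} \cdot 77 = \frac{101055}{4} + \frac{77}{153} = \frac{15461723}{612}$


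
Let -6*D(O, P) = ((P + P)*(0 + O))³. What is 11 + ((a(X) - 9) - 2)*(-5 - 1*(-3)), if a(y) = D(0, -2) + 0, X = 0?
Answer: 33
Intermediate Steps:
D(O, P) = -4*O³*P³/3 (D(O, P) = -(0 + O)³*(P + P)³/6 = -8*O³*P³/6 = -4*O³*P³/3)
a(y) = 0 (a(y) = -4/3*0³*(-2)³ + 0 = -4/3*0*(-8) + 0 = 0 + 0 = 0)
11 + ((a(X) - 9) - 2)*(-5 - 1*(-3)) = 11 + ((0 - 9) - 2)*(-5 - 1*(-3)) = 11 + (-9 - 2)*(-5 + 3) = 11 - 11*(-2) = 11 + 22 = 33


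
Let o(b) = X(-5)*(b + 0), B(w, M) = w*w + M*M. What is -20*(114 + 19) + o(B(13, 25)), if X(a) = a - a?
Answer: -2660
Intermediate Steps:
B(w, M) = M² + w² (B(w, M) = w² + M² = M² + w²)
X(a) = 0
o(b) = 0 (o(b) = 0*(b + 0) = 0*b = 0)
-20*(114 + 19) + o(B(13, 25)) = -20*(114 + 19) + 0 = -20*133 + 0 = -2660 + 0 = -2660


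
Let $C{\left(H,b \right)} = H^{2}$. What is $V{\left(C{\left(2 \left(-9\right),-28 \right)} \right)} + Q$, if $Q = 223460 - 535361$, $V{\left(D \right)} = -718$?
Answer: $-312619$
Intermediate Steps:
$Q = -311901$
$V{\left(C{\left(2 \left(-9\right),-28 \right)} \right)} + Q = -718 - 311901 = -312619$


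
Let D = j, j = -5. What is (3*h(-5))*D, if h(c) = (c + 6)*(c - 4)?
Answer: 135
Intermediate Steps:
h(c) = (-4 + c)*(6 + c) (h(c) = (6 + c)*(-4 + c) = (-4 + c)*(6 + c))
D = -5
(3*h(-5))*D = (3*(-24 + (-5)² + 2*(-5)))*(-5) = (3*(-24 + 25 - 10))*(-5) = (3*(-9))*(-5) = -27*(-5) = 135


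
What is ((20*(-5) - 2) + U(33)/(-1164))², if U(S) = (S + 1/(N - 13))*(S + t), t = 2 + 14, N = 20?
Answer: 905287744/84681 ≈ 10691.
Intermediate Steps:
t = 16
U(S) = (16 + S)*(⅐ + S) (U(S) = (S + 1/(20 - 13))*(S + 16) = (S + 1/7)*(16 + S) = (S + ⅐)*(16 + S) = (⅐ + S)*(16 + S) = (16 + S)*(⅐ + S))
((20*(-5) - 2) + U(33)/(-1164))² = ((20*(-5) - 2) + (16/7 + 33² + (113/7)*33)/(-1164))² = ((-100 - 2) + (16/7 + 1089 + 3729/7)*(-1/1164))² = (-102 + 1624*(-1/1164))² = (-102 - 406/291)² = (-30088/291)² = 905287744/84681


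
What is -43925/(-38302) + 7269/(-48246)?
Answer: 13945366/13999381 ≈ 0.99614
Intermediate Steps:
-43925/(-38302) + 7269/(-48246) = -43925*(-1/38302) + 7269*(-1/48246) = 43925/38302 - 2423/16082 = 13945366/13999381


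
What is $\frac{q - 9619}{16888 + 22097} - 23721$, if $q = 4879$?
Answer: $- \frac{61651195}{2599} \approx -23721.0$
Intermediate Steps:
$\frac{q - 9619}{16888 + 22097} - 23721 = \frac{4879 - 9619}{16888 + 22097} - 23721 = - \frac{4740}{38985} - 23721 = \left(-4740\right) \frac{1}{38985} - 23721 = - \frac{316}{2599} - 23721 = - \frac{61651195}{2599}$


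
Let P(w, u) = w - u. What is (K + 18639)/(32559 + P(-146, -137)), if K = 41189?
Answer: 29914/16275 ≈ 1.8380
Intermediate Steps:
(K + 18639)/(32559 + P(-146, -137)) = (41189 + 18639)/(32559 + (-146 - 1*(-137))) = 59828/(32559 + (-146 + 137)) = 59828/(32559 - 9) = 59828/32550 = 59828*(1/32550) = 29914/16275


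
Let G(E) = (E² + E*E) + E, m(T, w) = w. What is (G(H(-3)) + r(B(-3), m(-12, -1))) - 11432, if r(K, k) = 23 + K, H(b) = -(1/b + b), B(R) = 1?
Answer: -102442/9 ≈ -11382.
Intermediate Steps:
H(b) = -b - 1/b (H(b) = -(b + 1/b) = -b - 1/b)
G(E) = E + 2*E² (G(E) = (E² + E²) + E = 2*E² + E = E + 2*E²)
(G(H(-3)) + r(B(-3), m(-12, -1))) - 11432 = ((-1*(-3) - 1/(-3))*(1 + 2*(-1*(-3) - 1/(-3))) + (23 + 1)) - 11432 = ((3 - 1*(-⅓))*(1 + 2*(3 - 1*(-⅓))) + 24) - 11432 = ((3 + ⅓)*(1 + 2*(3 + ⅓)) + 24) - 11432 = (10*(1 + 2*(10/3))/3 + 24) - 11432 = (10*(1 + 20/3)/3 + 24) - 11432 = ((10/3)*(23/3) + 24) - 11432 = (230/9 + 24) - 11432 = 446/9 - 11432 = -102442/9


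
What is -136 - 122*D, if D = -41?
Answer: 4866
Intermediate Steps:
-136 - 122*D = -136 - 122*(-41) = -136 + 5002 = 4866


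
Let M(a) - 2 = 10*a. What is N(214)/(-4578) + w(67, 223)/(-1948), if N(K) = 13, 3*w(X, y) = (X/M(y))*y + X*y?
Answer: -25484423623/9952425504 ≈ -2.5606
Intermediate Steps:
M(a) = 2 + 10*a
w(X, y) = X*y/3 + X*y/(3*(2 + 10*y)) (w(X, y) = ((X/(2 + 10*y))*y + X*y)/3 = (X*y/(2 + 10*y) + X*y)/3 = (X*y + X*y/(2 + 10*y))/3 = X*y/3 + X*y/(3*(2 + 10*y)))
N(214)/(-4578) + w(67, 223)/(-1948) = 13/(-4578) + ((1/6)*67*223*(3 + 10*223)/(1 + 5*223))/(-1948) = 13*(-1/4578) + ((1/6)*67*223*(3 + 2230)/(1 + 1115))*(-1/1948) = -13/4578 + ((1/6)*67*223*2233/1116)*(-1/1948) = -13/4578 + ((1/6)*67*223*(1/1116)*2233)*(-1/1948) = -13/4578 + (33363253/6696)*(-1/1948) = -13/4578 - 33363253/13043808 = -25484423623/9952425504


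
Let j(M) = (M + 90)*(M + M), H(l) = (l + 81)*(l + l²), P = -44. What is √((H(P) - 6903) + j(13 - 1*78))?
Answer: √59851 ≈ 244.64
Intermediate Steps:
H(l) = (81 + l)*(l + l²)
j(M) = 2*M*(90 + M) (j(M) = (90 + M)*(2*M) = 2*M*(90 + M))
√((H(P) - 6903) + j(13 - 1*78)) = √((-44*(81 + (-44)² + 82*(-44)) - 6903) + 2*(13 - 1*78)*(90 + (13 - 1*78))) = √((-44*(81 + 1936 - 3608) - 6903) + 2*(13 - 78)*(90 + (13 - 78))) = √((-44*(-1591) - 6903) + 2*(-65)*(90 - 65)) = √((70004 - 6903) + 2*(-65)*25) = √(63101 - 3250) = √59851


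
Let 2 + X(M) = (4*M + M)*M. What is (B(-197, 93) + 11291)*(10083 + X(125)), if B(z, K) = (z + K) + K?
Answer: 994963680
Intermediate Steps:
X(M) = -2 + 5*M² (X(M) = -2 + (4*M + M)*M = -2 + (5*M)*M = -2 + 5*M²)
B(z, K) = z + 2*K (B(z, K) = (K + z) + K = z + 2*K)
(B(-197, 93) + 11291)*(10083 + X(125)) = ((-197 + 2*93) + 11291)*(10083 + (-2 + 5*125²)) = ((-197 + 186) + 11291)*(10083 + (-2 + 5*15625)) = (-11 + 11291)*(10083 + (-2 + 78125)) = 11280*(10083 + 78123) = 11280*88206 = 994963680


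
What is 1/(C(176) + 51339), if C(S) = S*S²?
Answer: 1/5503115 ≈ 1.8172e-7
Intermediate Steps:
C(S) = S³
1/(C(176) + 51339) = 1/(176³ + 51339) = 1/(5451776 + 51339) = 1/5503115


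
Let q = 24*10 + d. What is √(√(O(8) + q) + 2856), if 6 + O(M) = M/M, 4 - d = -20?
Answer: √(2856 + √259) ≈ 53.592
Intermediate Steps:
d = 24 (d = 4 - 1*(-20) = 4 + 20 = 24)
O(M) = -5 (O(M) = -6 + M/M = -6 + 1 = -5)
q = 264 (q = 24*10 + 24 = 240 + 24 = 264)
√(√(O(8) + q) + 2856) = √(√(-5 + 264) + 2856) = √(√259 + 2856) = √(2856 + √259)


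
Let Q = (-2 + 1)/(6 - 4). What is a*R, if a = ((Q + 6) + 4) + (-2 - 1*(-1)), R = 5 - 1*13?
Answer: -68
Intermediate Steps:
Q = -½ (Q = -1/2 = -1*½ = -½ ≈ -0.50000)
R = -8 (R = 5 - 13 = -8)
a = 17/2 (a = ((-½ + 6) + 4) + (-2 - 1*(-1)) = (11/2 + 4) + (-2 + 1) = 19/2 - 1 = 17/2 ≈ 8.5000)
a*R = (17/2)*(-8) = -68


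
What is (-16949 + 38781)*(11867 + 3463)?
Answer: 334684560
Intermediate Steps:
(-16949 + 38781)*(11867 + 3463) = 21832*15330 = 334684560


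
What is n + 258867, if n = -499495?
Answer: -240628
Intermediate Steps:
n + 258867 = -499495 + 258867 = -240628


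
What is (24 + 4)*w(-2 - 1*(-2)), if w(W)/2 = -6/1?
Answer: -336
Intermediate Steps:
w(W) = -12 (w(W) = 2*(-6/1) = 2*(-6*1) = 2*(-6) = -12)
(24 + 4)*w(-2 - 1*(-2)) = (24 + 4)*(-12) = 28*(-12) = -336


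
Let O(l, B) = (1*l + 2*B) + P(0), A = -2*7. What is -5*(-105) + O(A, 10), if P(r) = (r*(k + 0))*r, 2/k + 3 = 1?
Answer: 531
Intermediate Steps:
k = -1 (k = 2/(-3 + 1) = 2/(-2) = 2*(-½) = -1)
A = -14
P(r) = -r² (P(r) = (r*(-1 + 0))*r = (r*(-1))*r = (-r)*r = -r²)
O(l, B) = l + 2*B (O(l, B) = (1*l + 2*B) - 1*0² = (l + 2*B) - 1*0 = (l + 2*B) + 0 = l + 2*B)
-5*(-105) + O(A, 10) = -5*(-105) + (-14 + 2*10) = 525 + (-14 + 20) = 525 + 6 = 531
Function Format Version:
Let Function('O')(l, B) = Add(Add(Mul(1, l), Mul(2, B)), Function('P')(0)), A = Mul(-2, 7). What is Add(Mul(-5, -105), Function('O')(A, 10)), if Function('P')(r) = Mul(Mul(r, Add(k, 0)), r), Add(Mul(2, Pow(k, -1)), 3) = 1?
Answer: 531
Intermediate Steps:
k = -1 (k = Mul(2, Pow(Add(-3, 1), -1)) = Mul(2, Pow(-2, -1)) = Mul(2, Rational(-1, 2)) = -1)
A = -14
Function('P')(r) = Mul(-1, Pow(r, 2)) (Function('P')(r) = Mul(Mul(r, Add(-1, 0)), r) = Mul(Mul(r, -1), r) = Mul(Mul(-1, r), r) = Mul(-1, Pow(r, 2)))
Function('O')(l, B) = Add(l, Mul(2, B)) (Function('O')(l, B) = Add(Add(Mul(1, l), Mul(2, B)), Mul(-1, Pow(0, 2))) = Add(Add(l, Mul(2, B)), Mul(-1, 0)) = Add(Add(l, Mul(2, B)), 0) = Add(l, Mul(2, B)))
Add(Mul(-5, -105), Function('O')(A, 10)) = Add(Mul(-5, -105), Add(-14, Mul(2, 10))) = Add(525, Add(-14, 20)) = Add(525, 6) = 531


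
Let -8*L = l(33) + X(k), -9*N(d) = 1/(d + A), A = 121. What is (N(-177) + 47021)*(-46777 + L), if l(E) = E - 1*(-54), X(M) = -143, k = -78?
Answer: -184730470075/84 ≈ -2.1992e+9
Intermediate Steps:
l(E) = 54 + E (l(E) = E + 54 = 54 + E)
N(d) = -1/(9*(121 + d)) (N(d) = -1/(9*(d + 121)) = -1/(9*(121 + d)))
L = 7 (L = -((54 + 33) - 143)/8 = -(87 - 143)/8 = -⅛*(-56) = 7)
(N(-177) + 47021)*(-46777 + L) = (-1/(1089 + 9*(-177)) + 47021)*(-46777 + 7) = (-1/(1089 - 1593) + 47021)*(-46770) = (-1/(-504) + 47021)*(-46770) = (-1*(-1/504) + 47021)*(-46770) = (1/504 + 47021)*(-46770) = (23698585/504)*(-46770) = -184730470075/84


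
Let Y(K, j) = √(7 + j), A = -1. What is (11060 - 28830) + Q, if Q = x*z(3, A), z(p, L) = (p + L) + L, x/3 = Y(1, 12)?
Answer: -17770 + 3*√19 ≈ -17757.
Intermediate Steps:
x = 3*√19 (x = 3*√(7 + 12) = 3*√19 ≈ 13.077)
z(p, L) = p + 2*L (z(p, L) = (L + p) + L = p + 2*L)
Q = 3*√19 (Q = (3*√19)*(3 + 2*(-1)) = (3*√19)*(3 - 2) = (3*√19)*1 = 3*√19 ≈ 13.077)
(11060 - 28830) + Q = (11060 - 28830) + 3*√19 = -17770 + 3*√19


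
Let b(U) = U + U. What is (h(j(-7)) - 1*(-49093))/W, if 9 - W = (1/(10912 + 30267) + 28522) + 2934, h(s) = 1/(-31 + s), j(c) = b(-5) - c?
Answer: -68734380819/44028504476 ≈ -1.5611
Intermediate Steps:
b(U) = 2*U
j(c) = -10 - c (j(c) = 2*(-5) - c = -10 - c)
W = -1294956014/41179 (W = 9 - ((1/(10912 + 30267) + 28522) + 2934) = 9 - ((1/41179 + 28522) + 2934) = 9 - (1174507439/41179 + 2934) = 9 - 1*1295326625/41179 = 9 - 1295326625/41179 = -1294956014/41179 ≈ -31447.)
(h(j(-7)) - 1*(-49093))/W = (1/(-31 + (-10 - 1*(-7))) - 1*(-49093))/(-1294956014/41179) = (1/(-31 + (-10 + 7)) + 49093)*(-41179/1294956014) = (1/(-31 - 3) + 49093)*(-41179/1294956014) = (1/(-34) + 49093)*(-41179/1294956014) = (-1/34 + 49093)*(-41179/1294956014) = (1669161/34)*(-41179/1294956014) = -68734380819/44028504476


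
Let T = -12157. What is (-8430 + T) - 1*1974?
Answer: -22561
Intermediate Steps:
(-8430 + T) - 1*1974 = (-8430 - 12157) - 1*1974 = -20587 - 1974 = -22561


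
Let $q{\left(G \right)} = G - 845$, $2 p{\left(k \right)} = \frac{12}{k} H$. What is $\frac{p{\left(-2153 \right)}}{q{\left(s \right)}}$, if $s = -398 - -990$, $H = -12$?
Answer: $- \frac{72}{544709} \approx -0.00013218$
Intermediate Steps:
$p{\left(k \right)} = - \frac{72}{k}$ ($p{\left(k \right)} = \frac{\frac{12}{k} \left(-12\right)}{2} = \frac{\left(-144\right) \frac{1}{k}}{2} = - \frac{72}{k}$)
$s = 592$ ($s = -398 + 990 = 592$)
$q{\left(G \right)} = -845 + G$ ($q{\left(G \right)} = G - 845 = -845 + G$)
$\frac{p{\left(-2153 \right)}}{q{\left(s \right)}} = \frac{\left(-72\right) \frac{1}{-2153}}{-845 + 592} = \frac{\left(-72\right) \left(- \frac{1}{2153}\right)}{-253} = \frac{72}{2153} \left(- \frac{1}{253}\right) = - \frac{72}{544709}$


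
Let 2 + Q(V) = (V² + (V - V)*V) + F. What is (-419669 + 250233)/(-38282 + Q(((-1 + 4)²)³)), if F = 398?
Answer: -169436/493555 ≈ -0.34330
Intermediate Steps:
Q(V) = 396 + V² (Q(V) = -2 + ((V² + (V - V)*V) + 398) = -2 + ((V² + 0*V) + 398) = -2 + ((V² + 0) + 398) = -2 + (V² + 398) = -2 + (398 + V²) = 396 + V²)
(-419669 + 250233)/(-38282 + Q(((-1 + 4)²)³)) = (-419669 + 250233)/(-38282 + (396 + (((-1 + 4)²)³)²)) = -169436/(-38282 + (396 + ((3²)³)²)) = -169436/(-38282 + (396 + (9³)²)) = -169436/(-38282 + (396 + 729²)) = -169436/(-38282 + (396 + 531441)) = -169436/(-38282 + 531837) = -169436/493555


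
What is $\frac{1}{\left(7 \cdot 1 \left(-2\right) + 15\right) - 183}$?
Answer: $- \frac{1}{182} \approx -0.0054945$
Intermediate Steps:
$\frac{1}{\left(7 \cdot 1 \left(-2\right) + 15\right) - 183} = \frac{1}{\left(7 \left(-2\right) + 15\right) - 183} = \frac{1}{\left(-14 + 15\right) - 183} = \frac{1}{1 - 183} = \frac{1}{-182} = - \frac{1}{182}$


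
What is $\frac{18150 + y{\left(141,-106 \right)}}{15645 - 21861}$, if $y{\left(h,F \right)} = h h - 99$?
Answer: $- \frac{3161}{518} \approx -6.1023$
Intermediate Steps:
$y{\left(h,F \right)} = -99 + h^{2}$ ($y{\left(h,F \right)} = h^{2} - 99 = -99 + h^{2}$)
$\frac{18150 + y{\left(141,-106 \right)}}{15645 - 21861} = \frac{18150 - \left(99 - 141^{2}\right)}{15645 - 21861} = \frac{18150 + \left(-99 + 19881\right)}{-6216} = \left(18150 + 19782\right) \left(- \frac{1}{6216}\right) = 37932 \left(- \frac{1}{6216}\right) = - \frac{3161}{518}$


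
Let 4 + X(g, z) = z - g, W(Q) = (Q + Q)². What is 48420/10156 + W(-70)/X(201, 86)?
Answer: -6903415/43163 ≈ -159.94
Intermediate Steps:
W(Q) = 4*Q² (W(Q) = (2*Q)² = 4*Q²)
X(g, z) = -4 + z - g (X(g, z) = -4 + (z - g) = -4 + z - g)
48420/10156 + W(-70)/X(201, 86) = 48420/10156 + (4*(-70)²)/(-4 + 86 - 1*201) = 48420*(1/10156) + (4*4900)/(-4 + 86 - 201) = 12105/2539 + 19600/(-119) = 12105/2539 + 19600*(-1/119) = 12105/2539 - 2800/17 = -6903415/43163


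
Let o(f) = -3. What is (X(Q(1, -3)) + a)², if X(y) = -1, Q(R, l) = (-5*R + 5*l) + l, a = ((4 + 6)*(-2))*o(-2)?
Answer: 3481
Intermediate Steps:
a = 60 (a = ((4 + 6)*(-2))*(-3) = (10*(-2))*(-3) = -20*(-3) = 60)
Q(R, l) = -5*R + 6*l
(X(Q(1, -3)) + a)² = (-1 + 60)² = 59² = 3481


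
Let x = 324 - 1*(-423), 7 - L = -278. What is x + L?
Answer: 1032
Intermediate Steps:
L = 285 (L = 7 - 1*(-278) = 7 + 278 = 285)
x = 747 (x = 324 + 423 = 747)
x + L = 747 + 285 = 1032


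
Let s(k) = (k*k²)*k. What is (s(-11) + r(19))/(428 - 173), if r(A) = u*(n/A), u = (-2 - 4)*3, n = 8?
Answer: 3271/57 ≈ 57.386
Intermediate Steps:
s(k) = k⁴ (s(k) = k³*k = k⁴)
u = -18 (u = -6*3 = -18)
r(A) = -144/A
(s(-11) + r(19))/(428 - 173) = ((-11)⁴ - 144/19)/(428 - 173) = (14641 - 144*1/19)/255 = (14641 - 144/19)*(1/255) = (278035/19)*(1/255) = 3271/57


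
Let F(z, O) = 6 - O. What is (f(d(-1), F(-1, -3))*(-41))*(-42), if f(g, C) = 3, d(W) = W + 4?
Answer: 5166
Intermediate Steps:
d(W) = 4 + W
(f(d(-1), F(-1, -3))*(-41))*(-42) = (3*(-41))*(-42) = -123*(-42) = 5166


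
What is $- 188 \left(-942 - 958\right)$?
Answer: $357200$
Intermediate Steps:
$- 188 \left(-942 - 958\right) = \left(-188\right) \left(-1900\right) = 357200$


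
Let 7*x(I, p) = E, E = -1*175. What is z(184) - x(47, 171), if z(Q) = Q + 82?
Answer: 291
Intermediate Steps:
z(Q) = 82 + Q
E = -175
x(I, p) = -25 (x(I, p) = (⅐)*(-175) = -25)
z(184) - x(47, 171) = (82 + 184) - 1*(-25) = 266 + 25 = 291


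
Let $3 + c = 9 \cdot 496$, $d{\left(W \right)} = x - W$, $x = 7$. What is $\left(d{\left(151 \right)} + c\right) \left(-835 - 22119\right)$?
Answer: $-99092418$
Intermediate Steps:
$d{\left(W \right)} = 7 - W$
$c = 4461$ ($c = -3 + 9 \cdot 496 = -3 + 4464 = 4461$)
$\left(d{\left(151 \right)} + c\right) \left(-835 - 22119\right) = \left(\left(7 - 151\right) + 4461\right) \left(-835 - 22119\right) = \left(\left(7 - 151\right) + 4461\right) \left(-22954\right) = \left(-144 + 4461\right) \left(-22954\right) = 4317 \left(-22954\right) = -99092418$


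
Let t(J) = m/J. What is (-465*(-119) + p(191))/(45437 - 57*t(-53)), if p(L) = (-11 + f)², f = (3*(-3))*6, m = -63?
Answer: 315668/240457 ≈ 1.3128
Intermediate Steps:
f = -54 (f = -9*6 = -54)
t(J) = -63/J
p(L) = 4225 (p(L) = (-11 - 54)² = (-65)² = 4225)
(-465*(-119) + p(191))/(45437 - 57*t(-53)) = (-465*(-119) + 4225)/(45437 - (-3591)/(-53)) = (55335 + 4225)/(45437 - (-3591)*(-1)/53) = 59560/(45437 - 57*63/53) = 59560/(45437 - 3591/53) = 59560/(2404570/53) = 59560*(53/2404570) = 315668/240457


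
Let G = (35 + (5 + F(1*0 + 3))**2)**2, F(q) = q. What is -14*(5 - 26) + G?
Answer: 10095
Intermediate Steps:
G = 9801 (G = (35 + (5 + (1*0 + 3))**2)**2 = (35 + (5 + (0 + 3))**2)**2 = (35 + (5 + 3)**2)**2 = (35 + 8**2)**2 = (35 + 64)**2 = 99**2 = 9801)
-14*(5 - 26) + G = -14*(5 - 26) + 9801 = -14*(-21) + 9801 = 294 + 9801 = 10095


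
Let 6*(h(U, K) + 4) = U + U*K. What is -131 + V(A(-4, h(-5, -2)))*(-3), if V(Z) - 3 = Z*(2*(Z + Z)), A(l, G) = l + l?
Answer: -908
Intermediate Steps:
h(U, K) = -4 + U/6 + K*U/6 (h(U, K) = -4 + (U + U*K)/6 = -4 + (U + K*U)/6 = -4 + (U/6 + K*U/6) = -4 + U/6 + K*U/6)
A(l, G) = 2*l
V(Z) = 3 + 4*Z**2 (V(Z) = 3 + Z*(2*(Z + Z)) = 3 + Z*(2*(2*Z)) = 3 + Z*(4*Z) = 3 + 4*Z**2)
-131 + V(A(-4, h(-5, -2)))*(-3) = -131 + (3 + 4*(2*(-4))**2)*(-3) = -131 + (3 + 4*(-8)**2)*(-3) = -131 + (3 + 4*64)*(-3) = -131 + (3 + 256)*(-3) = -131 + 259*(-3) = -131 - 777 = -908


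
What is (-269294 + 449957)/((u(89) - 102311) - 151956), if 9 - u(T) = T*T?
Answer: -60221/87393 ≈ -0.68908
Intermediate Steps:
u(T) = 9 - T² (u(T) = 9 - T*T = 9 - T²)
(-269294 + 449957)/((u(89) - 102311) - 151956) = (-269294 + 449957)/(((9 - 1*89²) - 102311) - 151956) = 180663/(((9 - 1*7921) - 102311) - 151956) = 180663/(((9 - 7921) - 102311) - 151956) = 180663/((-7912 - 102311) - 151956) = 180663/(-110223 - 151956) = 180663/(-262179) = 180663*(-1/262179) = -60221/87393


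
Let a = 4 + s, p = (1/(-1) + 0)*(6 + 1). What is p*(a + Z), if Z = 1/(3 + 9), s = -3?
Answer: -91/12 ≈ -7.5833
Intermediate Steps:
p = -7 (p = (-1 + 0)*7 = -1*7 = -7)
Z = 1/12 ≈ 0.083333
a = 1 (a = 4 - 3 = 1)
p*(a + Z) = -7*(1 + 1/12) = -7*13/12 = -91/12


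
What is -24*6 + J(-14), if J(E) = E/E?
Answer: -143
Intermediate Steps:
J(E) = 1
-24*6 + J(-14) = -24*6 + 1 = -144 + 1 = -143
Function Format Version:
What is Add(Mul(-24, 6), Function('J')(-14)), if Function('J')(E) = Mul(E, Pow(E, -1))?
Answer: -143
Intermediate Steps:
Function('J')(E) = 1
Add(Mul(-24, 6), Function('J')(-14)) = Add(Mul(-24, 6), 1) = Add(-144, 1) = -143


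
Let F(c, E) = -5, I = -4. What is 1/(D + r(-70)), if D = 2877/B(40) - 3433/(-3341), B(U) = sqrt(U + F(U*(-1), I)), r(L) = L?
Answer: 3849450085/12933299626762 + 4587697491*sqrt(35)/12933299626762 ≈ 0.0023962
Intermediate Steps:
B(U) = sqrt(-5 + U) (B(U) = sqrt(U - 5) = sqrt(-5 + U))
D = 3433/3341 + 411*sqrt(35)/5 (D = 2877/(sqrt(-5 + 40)) - 3433/(-3341) = 2877/(sqrt(35)) - 3433*(-1/3341) = 2877*(sqrt(35)/35) + 3433/3341 = 411*sqrt(35)/5 + 3433/3341 = 3433/3341 + 411*sqrt(35)/5 ≈ 487.33)
1/(D + r(-70)) = 1/((3433/3341 + 411*sqrt(35)/5) - 70) = 1/(-230437/3341 + 411*sqrt(35)/5)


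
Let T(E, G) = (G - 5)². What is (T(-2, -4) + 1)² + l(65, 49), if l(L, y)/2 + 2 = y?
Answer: 6818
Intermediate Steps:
T(E, G) = (-5 + G)²
l(L, y) = -4 + 2*y
(T(-2, -4) + 1)² + l(65, 49) = ((-5 - 4)² + 1)² + (-4 + 2*49) = ((-9)² + 1)² + (-4 + 98) = (81 + 1)² + 94 = 82² + 94 = 6724 + 94 = 6818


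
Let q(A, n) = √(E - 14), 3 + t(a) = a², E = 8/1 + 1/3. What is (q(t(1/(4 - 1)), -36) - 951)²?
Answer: (2853 - I*√51)²/9 ≈ 9.044e+5 - 4527.7*I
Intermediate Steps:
E = 25/3 (E = 8*1 + 1*(⅓) = 8 + ⅓ = 25/3 ≈ 8.3333)
t(a) = -3 + a²
q(A, n) = I*√51/3 (q(A, n) = √(25/3 - 14) = √(-17/3) = I*√51/3)
(q(t(1/(4 - 1)), -36) - 951)² = (I*√51/3 - 951)² = (-951 + I*√51/3)²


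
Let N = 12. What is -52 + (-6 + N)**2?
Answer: -16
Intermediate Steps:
-52 + (-6 + N)**2 = -52 + (-6 + 12)**2 = -52 + 6**2 = -52 + 36 = -16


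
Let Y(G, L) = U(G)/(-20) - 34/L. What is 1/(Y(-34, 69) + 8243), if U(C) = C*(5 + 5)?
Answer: 69/569906 ≈ 0.00012107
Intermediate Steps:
U(C) = 10*C (U(C) = C*10 = 10*C)
Y(G, L) = -34/L - G/2 (Y(G, L) = (10*G)/(-20) - 34/L = (10*G)*(-1/20) - 34/L = -G/2 - 34/L = -34/L - G/2)
1/(Y(-34, 69) + 8243) = 1/((-34/69 - ½*(-34)) + 8243) = 1/((-34*1/69 + 17) + 8243) = 1/((-34/69 + 17) + 8243) = 1/(1139/69 + 8243) = 1/(569906/69) = 69/569906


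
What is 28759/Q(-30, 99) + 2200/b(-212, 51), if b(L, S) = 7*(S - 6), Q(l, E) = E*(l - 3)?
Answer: -41593/22869 ≈ -1.8188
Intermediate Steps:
Q(l, E) = E*(-3 + l)
b(L, S) = -42 + 7*S (b(L, S) = 7*(-6 + S) = -42 + 7*S)
28759/Q(-30, 99) + 2200/b(-212, 51) = 28759/((99*(-3 - 30))) + 2200/(-42 + 7*51) = 28759/((99*(-33))) + 2200/(-42 + 357) = 28759/(-3267) + 2200/315 = 28759*(-1/3267) + 2200*(1/315) = -28759/3267 + 440/63 = -41593/22869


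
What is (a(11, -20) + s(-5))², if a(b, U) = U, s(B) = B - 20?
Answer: 2025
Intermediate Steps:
s(B) = -20 + B
(a(11, -20) + s(-5))² = (-20 + (-20 - 5))² = (-20 - 25)² = (-45)² = 2025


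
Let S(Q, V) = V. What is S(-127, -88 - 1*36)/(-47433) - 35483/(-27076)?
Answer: 240917509/183470844 ≈ 1.3131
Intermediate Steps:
S(-127, -88 - 1*36)/(-47433) - 35483/(-27076) = (-88 - 1*36)/(-47433) - 35483/(-27076) = (-88 - 36)*(-1/47433) - 35483*(-1/27076) = -124*(-1/47433) + 5069/3868 = 124/47433 + 5069/3868 = 240917509/183470844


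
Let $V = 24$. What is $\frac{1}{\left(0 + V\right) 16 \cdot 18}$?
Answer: $\frac{1}{6912} \approx 0.00014468$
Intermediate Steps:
$\frac{1}{\left(0 + V\right) 16 \cdot 18} = \frac{1}{\left(0 + 24\right) 16 \cdot 18} = \frac{1}{24 \cdot 16 \cdot 18} = \frac{1}{384 \cdot 18} = \frac{1}{6912}$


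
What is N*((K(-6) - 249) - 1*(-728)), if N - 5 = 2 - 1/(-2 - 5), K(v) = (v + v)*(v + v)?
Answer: 4450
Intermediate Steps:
K(v) = 4*v**2 (K(v) = (2*v)*(2*v) = 4*v**2)
N = 50/7 (N = 5 + (2 - 1/(-2 - 5)) = 5 + (2 - 1/(-7)) = 5 + (2 - 1*(-1/7)) = 5 + (2 + 1/7) = 5 + 15/7 = 50/7 ≈ 7.1429)
N*((K(-6) - 249) - 1*(-728)) = 50*((4*(-6)**2 - 249) - 1*(-728))/7 = 50*((4*36 - 249) + 728)/7 = 50*((144 - 249) + 728)/7 = 50*(-105 + 728)/7 = (50/7)*623 = 4450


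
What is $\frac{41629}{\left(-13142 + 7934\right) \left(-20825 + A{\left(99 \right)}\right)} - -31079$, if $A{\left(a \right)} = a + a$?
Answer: $\frac{476953506499}{15346488} \approx 31079.0$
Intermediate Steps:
$A{\left(a \right)} = 2 a$
$\frac{41629}{\left(-13142 + 7934\right) \left(-20825 + A{\left(99 \right)}\right)} - -31079 = \frac{41629}{\left(-13142 + 7934\right) \left(-20825 + 2 \cdot 99\right)} - -31079 = \frac{41629}{\left(-5208\right) \left(-20825 + 198\right)} + 31079 = \frac{41629}{\left(-5208\right) \left(-20627\right)} + 31079 = \frac{41629}{107425416} + 31079 = 41629 \cdot \frac{1}{107425416} + 31079 = \frac{5947}{15346488} + 31079 = \frac{476953506499}{15346488}$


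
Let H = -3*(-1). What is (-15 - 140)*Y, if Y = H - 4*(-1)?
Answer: -1085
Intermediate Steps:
H = 3
Y = 7 (Y = 3 - 4*(-1) = 3 + 4 = 7)
(-15 - 140)*Y = (-15 - 140)*7 = -155*7 = -1085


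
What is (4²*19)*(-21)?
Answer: -6384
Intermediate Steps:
(4²*19)*(-21) = (16*19)*(-21) = 304*(-21) = -6384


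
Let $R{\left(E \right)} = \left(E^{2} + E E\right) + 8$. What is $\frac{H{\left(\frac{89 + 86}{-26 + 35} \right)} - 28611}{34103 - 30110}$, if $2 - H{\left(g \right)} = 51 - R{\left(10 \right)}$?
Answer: $- \frac{9484}{1331} \approx -7.1255$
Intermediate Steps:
$R{\left(E \right)} = 8 + 2 E^{2}$ ($R{\left(E \right)} = \left(E^{2} + E^{2}\right) + 8 = 2 E^{2} + 8 = 8 + 2 E^{2}$)
$H{\left(g \right)} = 159$ ($H{\left(g \right)} = 2 - \left(51 - \left(8 + 2 \cdot 10^{2}\right)\right) = 2 - \left(51 - \left(8 + 2 \cdot 100\right)\right) = 2 - \left(51 - \left(8 + 200\right)\right) = 2 - \left(51 - 208\right) = 2 - -157 = 2 + 157 = 159$)
$\frac{H{\left(\frac{89 + 86}{-26 + 35} \right)} - 28611}{34103 - 30110} = \frac{159 - 28611}{34103 - 30110} = - \frac{28452}{3993} = \left(-28452\right) \frac{1}{3993} = - \frac{9484}{1331}$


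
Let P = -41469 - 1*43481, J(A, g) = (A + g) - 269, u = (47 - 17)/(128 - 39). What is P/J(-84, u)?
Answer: 7560550/31387 ≈ 240.88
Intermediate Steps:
u = 30/89 ≈ 0.33708
J(A, g) = -269 + A + g
P = -84950 (P = -41469 - 43481 = -84950)
P/J(-84, u) = -84950/(-269 - 84 + 30/89) = -84950/(-31387/89) = -84950*(-89/31387) = 7560550/31387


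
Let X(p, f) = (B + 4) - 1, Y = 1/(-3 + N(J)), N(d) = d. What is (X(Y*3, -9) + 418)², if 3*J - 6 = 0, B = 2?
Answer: 178929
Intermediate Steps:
J = 2 (J = 2 + (⅓)*0 = 2 + 0 = 2)
Y = -1 (Y = 1/(-3 + 2) = 1/(-1) = -1)
X(p, f) = 5 (X(p, f) = (2 + 4) - 1 = 6 - 1 = 5)
(X(Y*3, -9) + 418)² = (5 + 418)² = 423² = 178929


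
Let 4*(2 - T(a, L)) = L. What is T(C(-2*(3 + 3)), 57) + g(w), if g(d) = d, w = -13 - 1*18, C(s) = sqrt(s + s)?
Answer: -173/4 ≈ -43.250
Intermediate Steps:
C(s) = sqrt(2)*sqrt(s) (C(s) = sqrt(2*s) = sqrt(2)*sqrt(s))
T(a, L) = 2 - L/4
w = -31 (w = -13 - 18 = -31)
T(C(-2*(3 + 3)), 57) + g(w) = (2 - 1/4*57) - 31 = (2 - 57/4) - 31 = -49/4 - 31 = -173/4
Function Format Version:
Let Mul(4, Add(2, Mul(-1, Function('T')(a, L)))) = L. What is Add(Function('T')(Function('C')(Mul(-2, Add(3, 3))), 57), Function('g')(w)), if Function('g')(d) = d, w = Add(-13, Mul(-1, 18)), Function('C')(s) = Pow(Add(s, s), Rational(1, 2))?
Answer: Rational(-173, 4) ≈ -43.250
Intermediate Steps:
Function('C')(s) = Mul(Pow(2, Rational(1, 2)), Pow(s, Rational(1, 2))) (Function('C')(s) = Pow(Mul(2, s), Rational(1, 2)) = Mul(Pow(2, Rational(1, 2)), Pow(s, Rational(1, 2))))
Function('T')(a, L) = Add(2, Mul(Rational(-1, 4), L))
w = -31 (w = Add(-13, -18) = -31)
Add(Function('T')(Function('C')(Mul(-2, Add(3, 3))), 57), Function('g')(w)) = Add(Add(2, Mul(Rational(-1, 4), 57)), -31) = Add(Add(2, Rational(-57, 4)), -31) = Add(Rational(-49, 4), -31) = Rational(-173, 4)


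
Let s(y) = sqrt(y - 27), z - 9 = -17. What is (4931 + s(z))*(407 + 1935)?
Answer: 11548402 + 2342*I*sqrt(35) ≈ 1.1548e+7 + 13855.0*I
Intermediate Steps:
z = -8 (z = 9 - 17 = -8)
s(y) = sqrt(-27 + y)
(4931 + s(z))*(407 + 1935) = (4931 + sqrt(-27 - 8))*(407 + 1935) = (4931 + sqrt(-35))*2342 = (4931 + I*sqrt(35))*2342 = 11548402 + 2342*I*sqrt(35)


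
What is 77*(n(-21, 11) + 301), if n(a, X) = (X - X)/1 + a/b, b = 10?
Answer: 230153/10 ≈ 23015.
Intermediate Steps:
n(a, X) = a/10 (n(a, X) = (X - X)/1 + a/10 = 0*1 + a*(⅒) = 0 + a/10 = a/10)
77*(n(-21, 11) + 301) = 77*((⅒)*(-21) + 301) = 77*(-21/10 + 301) = 77*(2989/10) = 230153/10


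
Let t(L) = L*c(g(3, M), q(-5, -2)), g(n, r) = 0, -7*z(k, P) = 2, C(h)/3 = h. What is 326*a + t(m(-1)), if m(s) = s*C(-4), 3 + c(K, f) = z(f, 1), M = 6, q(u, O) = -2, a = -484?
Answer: -1104764/7 ≈ -1.5782e+5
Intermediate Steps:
C(h) = 3*h
z(k, P) = -2/7 (z(k, P) = -⅐*2 = -2/7)
c(K, f) = -23/7 (c(K, f) = -3 - 2/7 = -23/7)
m(s) = -12*s (m(s) = s*(3*(-4)) = s*(-12) = -12*s)
t(L) = -23*L/7 (t(L) = L*(-23/7) = -23*L/7)
326*a + t(m(-1)) = 326*(-484) - (-276)*(-1)/7 = -157784 - 23/7*12 = -157784 - 276/7 = -1104764/7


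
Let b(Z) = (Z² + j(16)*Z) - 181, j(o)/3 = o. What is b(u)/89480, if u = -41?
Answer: -117/22370 ≈ -0.0052302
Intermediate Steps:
j(o) = 3*o
b(Z) = -181 + Z² + 48*Z (b(Z) = (Z² + (3*16)*Z) - 181 = (Z² + 48*Z) - 181 = -181 + Z² + 48*Z)
b(u)/89480 = (-181 + (-41)² + 48*(-41))/89480 = (-181 + 1681 - 1968)*(1/89480) = -468*1/89480 = -117/22370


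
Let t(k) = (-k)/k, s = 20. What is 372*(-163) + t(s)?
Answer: -60637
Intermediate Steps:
t(k) = -1
372*(-163) + t(s) = 372*(-163) - 1 = -60636 - 1 = -60637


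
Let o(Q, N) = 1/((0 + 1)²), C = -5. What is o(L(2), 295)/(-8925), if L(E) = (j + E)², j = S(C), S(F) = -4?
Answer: -1/8925 ≈ -0.00011204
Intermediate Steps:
j = -4
L(E) = (-4 + E)²
o(Q, N) = 1 (o(Q, N) = 1/(1²) = 1/1 = 1)
o(L(2), 295)/(-8925) = 1/(-8925) = 1*(-1/8925) = -1/8925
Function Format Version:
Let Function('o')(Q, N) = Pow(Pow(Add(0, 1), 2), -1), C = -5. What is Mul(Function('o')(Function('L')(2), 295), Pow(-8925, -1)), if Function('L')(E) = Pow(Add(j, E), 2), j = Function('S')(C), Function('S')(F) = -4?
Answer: Rational(-1, 8925) ≈ -0.00011204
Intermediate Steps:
j = -4
Function('L')(E) = Pow(Add(-4, E), 2)
Function('o')(Q, N) = 1 (Function('o')(Q, N) = Pow(Pow(1, 2), -1) = Pow(1, -1) = 1)
Mul(Function('o')(Function('L')(2), 295), Pow(-8925, -1)) = Mul(1, Pow(-8925, -1)) = Mul(1, Rational(-1, 8925)) = Rational(-1, 8925)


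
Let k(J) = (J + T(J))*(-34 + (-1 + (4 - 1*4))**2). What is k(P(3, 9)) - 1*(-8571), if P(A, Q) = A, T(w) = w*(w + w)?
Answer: 7878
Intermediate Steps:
T(w) = 2*w**2 (T(w) = w*(2*w) = 2*w**2)
k(J) = -66*J**2 - 33*J (k(J) = (J + 2*J**2)*(-34 + (-1 + (4 - 1*4))**2) = (J + 2*J**2)*(-34 + (-1 + (4 - 4))**2) = (J + 2*J**2)*(-34 + (-1 + 0)**2) = (J + 2*J**2)*(-34 + (-1)**2) = (J + 2*J**2)*(-34 + 1) = (J + 2*J**2)*(-33) = -66*J**2 - 33*J)
k(P(3, 9)) - 1*(-8571) = 33*3*(-1 - 2*3) - 1*(-8571) = 33*3*(-1 - 6) + 8571 = 33*3*(-7) + 8571 = -693 + 8571 = 7878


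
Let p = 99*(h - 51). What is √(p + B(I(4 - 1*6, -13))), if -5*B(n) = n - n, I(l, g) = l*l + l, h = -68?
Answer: 3*I*√1309 ≈ 108.54*I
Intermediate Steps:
I(l, g) = l + l² (I(l, g) = l² + l = l + l²)
B(n) = 0 (B(n) = -(n - n)/5 = -⅕*0 = 0)
p = -11781 (p = 99*(-68 - 51) = 99*(-119) = -11781)
√(p + B(I(4 - 1*6, -13))) = √(-11781 + 0) = √(-11781) = 3*I*√1309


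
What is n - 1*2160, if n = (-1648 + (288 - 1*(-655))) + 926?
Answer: -1939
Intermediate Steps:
n = 221 (n = (-1648 + (288 + 655)) + 926 = (-1648 + 943) + 926 = -705 + 926 = 221)
n - 1*2160 = 221 - 1*2160 = 221 - 2160 = -1939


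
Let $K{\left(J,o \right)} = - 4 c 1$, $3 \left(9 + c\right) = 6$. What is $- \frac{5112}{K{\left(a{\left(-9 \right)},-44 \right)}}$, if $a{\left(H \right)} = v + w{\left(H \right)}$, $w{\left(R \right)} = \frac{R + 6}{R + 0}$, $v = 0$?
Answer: $- \frac{1278}{7} \approx -182.57$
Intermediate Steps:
$c = -7$ ($c = -9 + \frac{1}{3} \cdot 6 = -9 + 2 = -7$)
$w{\left(R \right)} = \frac{6 + R}{R}$
$a{\left(H \right)} = \frac{6 + H}{H}$ ($a{\left(H \right)} = 0 + \frac{6 + H}{H} = \frac{6 + H}{H}$)
$K{\left(J,o \right)} = 28$ ($K{\left(J,o \right)} = \left(-4\right) \left(-7\right) 1 = 28 \cdot 1 = 28$)
$- \frac{5112}{K{\left(a{\left(-9 \right)},-44 \right)}} = - \frac{5112}{28} = \left(-5112\right) \frac{1}{28} = - \frac{1278}{7}$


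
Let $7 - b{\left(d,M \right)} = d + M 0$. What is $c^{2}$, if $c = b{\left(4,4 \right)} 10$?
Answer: $900$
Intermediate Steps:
$b{\left(d,M \right)} = 7 - d$ ($b{\left(d,M \right)} = 7 - \left(d + M 0\right) = 7 - \left(d + 0\right) = 7 - d$)
$c = 30$ ($c = \left(7 - 4\right) 10 = 3 \cdot 10 = 30$)
$c^{2} = 30^{2} = 900$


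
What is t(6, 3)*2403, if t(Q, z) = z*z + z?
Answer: 28836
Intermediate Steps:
t(Q, z) = z + z² (t(Q, z) = z² + z = z + z²)
t(6, 3)*2403 = (3*(1 + 3))*2403 = (3*4)*2403 = 12*2403 = 28836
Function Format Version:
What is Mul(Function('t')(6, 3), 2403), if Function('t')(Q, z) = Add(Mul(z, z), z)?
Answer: 28836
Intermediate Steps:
Function('t')(Q, z) = Add(z, Pow(z, 2)) (Function('t')(Q, z) = Add(Pow(z, 2), z) = Add(z, Pow(z, 2)))
Mul(Function('t')(6, 3), 2403) = Mul(Mul(3, Add(1, 3)), 2403) = Mul(Mul(3, 4), 2403) = Mul(12, 2403) = 28836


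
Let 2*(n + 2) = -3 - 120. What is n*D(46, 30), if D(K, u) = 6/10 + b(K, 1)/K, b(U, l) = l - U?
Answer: 11049/460 ≈ 24.020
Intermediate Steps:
D(K, u) = 3/5 + (1 - K)/K (D(K, u) = 6/10 + (1 - K)/K = 6*(1/10) + (1 - K)/K = 3/5 + (1 - K)/K)
n = -127/2 (n = -2 + (-3 - 120)/2 = -2 + (1/2)*(-123) = -2 - 123/2 = -127/2 ≈ -63.500)
n*D(46, 30) = -127*(-2/5 + 1/46)/2 = -127/2*(-87/230) = 11049/460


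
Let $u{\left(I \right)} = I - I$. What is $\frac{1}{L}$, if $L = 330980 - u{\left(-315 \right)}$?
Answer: $\frac{1}{330980} \approx 3.0213 \cdot 10^{-6}$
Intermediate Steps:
$u{\left(I \right)} = 0$
$L = 330980$ ($L = 330980 - 0 = 330980 + 0 = 330980$)
$\frac{1}{L} = \frac{1}{330980}$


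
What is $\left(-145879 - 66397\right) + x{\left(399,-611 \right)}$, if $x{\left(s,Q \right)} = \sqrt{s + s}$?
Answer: $-212276 + \sqrt{798} \approx -2.1225 \cdot 10^{5}$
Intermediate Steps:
$x{\left(s,Q \right)} = \sqrt{2} \sqrt{s}$ ($x{\left(s,Q \right)} = \sqrt{2 s} = \sqrt{2} \sqrt{s}$)
$\left(-145879 - 66397\right) + x{\left(399,-611 \right)} = \left(-145879 - 66397\right) + \sqrt{2} \sqrt{399} = -212276 + \sqrt{798}$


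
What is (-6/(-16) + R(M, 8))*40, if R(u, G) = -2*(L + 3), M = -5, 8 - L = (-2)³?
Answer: -1505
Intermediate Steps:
L = 16 (L = 8 - 1*(-2)³ = 8 - 1*(-8) = 8 + 8 = 16)
R(u, G) = -38 (R(u, G) = -2*(16 + 3) = -2*19 = -38)
(-6/(-16) + R(M, 8))*40 = (-6/(-16) - 38)*40 = (-6*(-1/16) - 38)*40 = (3/8 - 38)*40 = -301/8*40 = -1505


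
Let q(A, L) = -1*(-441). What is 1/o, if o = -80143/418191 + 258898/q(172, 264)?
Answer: 61474077/36077823485 ≈ 0.0017039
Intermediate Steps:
q(A, L) = 441
o = 36077823485/61474077 (o = -80143/418191 + 258898/441 = 36077823485/61474077 ≈ 586.88)
1/o = 1/(36077823485/61474077) = 61474077/36077823485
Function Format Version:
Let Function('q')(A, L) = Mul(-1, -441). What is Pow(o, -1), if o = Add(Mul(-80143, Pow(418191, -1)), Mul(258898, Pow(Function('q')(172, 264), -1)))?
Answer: Rational(61474077, 36077823485) ≈ 0.0017039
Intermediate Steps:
Function('q')(A, L) = 441
o = Rational(36077823485, 61474077) (o = Add(Mul(-80143, Pow(418191, -1)), Mul(258898, Pow(441, -1))) = Add(Mul(-80143, Rational(1, 418191)), Mul(258898, Rational(1, 441))) = Add(Rational(-80143, 418191), Rational(258898, 441)) = Rational(36077823485, 61474077) ≈ 586.88)
Pow(o, -1) = Pow(Rational(36077823485, 61474077), -1) = Rational(61474077, 36077823485)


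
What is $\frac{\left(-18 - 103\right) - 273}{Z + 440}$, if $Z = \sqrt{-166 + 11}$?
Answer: $- \frac{34672}{38751} + \frac{394 i \sqrt{155}}{193755} \approx -0.89474 + 0.025317 i$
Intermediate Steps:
$Z = i \sqrt{155}$ ($Z = \sqrt{-155} = i \sqrt{155} \approx 12.45 i$)
$\frac{\left(-18 - 103\right) - 273}{Z + 440} = \frac{\left(-18 - 103\right) - 273}{i \sqrt{155} + 440} = \frac{-121 - 273}{440 + i \sqrt{155}} = - \frac{394}{440 + i \sqrt{155}}$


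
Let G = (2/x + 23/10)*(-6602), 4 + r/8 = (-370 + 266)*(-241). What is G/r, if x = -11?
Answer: -769133/11026400 ≈ -0.069754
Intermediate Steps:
r = 200480 (r = -32 + 8*((-370 + 266)*(-241)) = -32 + 8*(-104*(-241)) = -32 + 8*25064 = -32 + 200512 = 200480)
G = -769133/55 (G = (2/(-11) + 23/10)*(-6602) = (2*(-1/11) + 23*(⅒))*(-6602) = (-2/11 + 23/10)*(-6602) = (233/110)*(-6602) = -769133/55 ≈ -13984.)
G/r = -769133/55/200480 = -769133/55*1/200480 = -769133/11026400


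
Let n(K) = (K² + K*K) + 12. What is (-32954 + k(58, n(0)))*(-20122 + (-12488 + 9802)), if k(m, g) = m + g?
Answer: 750018272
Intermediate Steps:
n(K) = 12 + 2*K² (n(K) = (K² + K²) + 12 = 2*K² + 12 = 12 + 2*K²)
k(m, g) = g + m
(-32954 + k(58, n(0)))*(-20122 + (-12488 + 9802)) = (-32954 + ((12 + 2*0²) + 58))*(-20122 + (-12488 + 9802)) = (-32954 + ((12 + 2*0) + 58))*(-20122 - 2686) = (-32954 + ((12 + 0) + 58))*(-22808) = (-32954 + (12 + 58))*(-22808) = (-32954 + 70)*(-22808) = -32884*(-22808) = 750018272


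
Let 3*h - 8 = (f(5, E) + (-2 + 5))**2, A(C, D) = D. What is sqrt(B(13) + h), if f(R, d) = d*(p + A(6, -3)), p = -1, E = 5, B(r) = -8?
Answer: sqrt(91) ≈ 9.5394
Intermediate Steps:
f(R, d) = -4*d (f(R, d) = d*(-1 - 3) = d*(-4) = -4*d)
h = 99 (h = 8/3 + (-4*5 + (-2 + 5))**2/3 = 8/3 + (-20 + 3)**2/3 = 8/3 + (1/3)*(-17)**2 = 8/3 + (1/3)*289 = 8/3 + 289/3 = 99)
sqrt(B(13) + h) = sqrt(-8 + 99) = sqrt(91)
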